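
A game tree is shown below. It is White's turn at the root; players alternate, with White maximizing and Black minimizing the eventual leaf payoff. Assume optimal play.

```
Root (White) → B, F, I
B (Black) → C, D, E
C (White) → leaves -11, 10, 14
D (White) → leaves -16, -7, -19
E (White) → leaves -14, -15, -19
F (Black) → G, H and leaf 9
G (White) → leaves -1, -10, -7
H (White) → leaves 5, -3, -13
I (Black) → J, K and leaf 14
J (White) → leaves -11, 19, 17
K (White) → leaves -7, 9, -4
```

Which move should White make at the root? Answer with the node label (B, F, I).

I

C (White): max(-11, 10, 14) = 14
D (White): max(-16, -7, -19) = -7
E (White): max(-14, -15, -19) = -14
B (Black): min(14, -7, -14) = -14
G (White): max(-1, -10, -7) = -1
H (White): max(5, -3, -13) = 5
F (Black): min(-1, 5, 9) = -1
J (White): max(-11, 19, 17) = 19
K (White): max(-7, 9, -4) = 9
I (Black): min(19, 9, 14) = 9
Root (White): max(-14, -1, 9) = 9
White picks the child with the highest value: I (value 9).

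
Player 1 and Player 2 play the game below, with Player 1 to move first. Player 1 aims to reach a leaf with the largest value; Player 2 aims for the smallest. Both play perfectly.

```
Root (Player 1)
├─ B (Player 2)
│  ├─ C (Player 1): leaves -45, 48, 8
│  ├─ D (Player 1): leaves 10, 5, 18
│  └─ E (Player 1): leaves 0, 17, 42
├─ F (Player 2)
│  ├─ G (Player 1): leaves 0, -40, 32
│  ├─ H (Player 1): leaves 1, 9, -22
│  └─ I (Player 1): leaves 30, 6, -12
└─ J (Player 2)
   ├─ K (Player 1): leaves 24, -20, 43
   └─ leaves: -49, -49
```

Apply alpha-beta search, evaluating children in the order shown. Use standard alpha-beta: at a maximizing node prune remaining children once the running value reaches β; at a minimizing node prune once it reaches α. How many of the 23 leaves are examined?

C [α=-∞,β=+∞]: v=48
D [α=-∞,β=48]: v=18
E [α=-∞,β=18]: v=42
B [α=-∞,β=+∞]: v=18
G [α=18,β=+∞]: v=32
H [α=18,β=32]: v=9
F [α=18,β=+∞]: v=9 after child 2 ≤ α → α-cutoff, skip 1
K [α=18,β=+∞]: v=43
J [α=18,β=+∞]: v=-49 after child 2 ≤ α → α-cutoff, skip 1
Root [α=-∞,β=+∞]: v=18
Leaves evaluated: 19 of 23.

19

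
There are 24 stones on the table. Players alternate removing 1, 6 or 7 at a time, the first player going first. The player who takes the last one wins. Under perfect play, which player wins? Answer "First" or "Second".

Positions where the player to move wins (W) vs loses (L):
i:   0  1  2  3  4  5  6  7  8  9 10 11 12 13 14 15 16 17 18 19 20 21 22 23 24
     L  W  L  W  L  W  W  W  W  W  W  W  L  W  L  W  L  W  W  W  W  W  W  W  L
Position 24 is L, so the second player wins.

Second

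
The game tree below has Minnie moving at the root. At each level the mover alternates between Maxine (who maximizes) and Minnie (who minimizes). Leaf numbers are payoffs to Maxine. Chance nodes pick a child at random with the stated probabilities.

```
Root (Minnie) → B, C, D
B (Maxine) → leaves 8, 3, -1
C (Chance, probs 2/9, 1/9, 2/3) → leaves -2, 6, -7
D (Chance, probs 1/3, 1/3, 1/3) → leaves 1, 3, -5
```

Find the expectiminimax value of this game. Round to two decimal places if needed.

B (Maxine): max(8, 3, -1) = 8
C (Chance): 2/9·-2 + 1/9·6 + 2/3·-7 = -4.44
D (Chance): 1/3·1 + 1/3·3 + 1/3·-5 = -0.33
Root (Minnie): min(8, -4.44, -0.33) = -4.44

-4.44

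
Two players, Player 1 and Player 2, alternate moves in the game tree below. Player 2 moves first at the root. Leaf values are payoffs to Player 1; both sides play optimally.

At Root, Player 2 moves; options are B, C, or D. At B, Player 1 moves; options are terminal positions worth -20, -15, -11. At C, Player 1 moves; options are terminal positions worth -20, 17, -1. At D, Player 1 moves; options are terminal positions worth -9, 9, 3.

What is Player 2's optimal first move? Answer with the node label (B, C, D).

B (Player 1): max(-20, -15, -11) = -11
C (Player 1): max(-20, 17, -1) = 17
D (Player 1): max(-9, 9, 3) = 9
Root (Player 2): min(-11, 17, 9) = -11
Player 2 picks the child with the lowest value: B (value -11).

B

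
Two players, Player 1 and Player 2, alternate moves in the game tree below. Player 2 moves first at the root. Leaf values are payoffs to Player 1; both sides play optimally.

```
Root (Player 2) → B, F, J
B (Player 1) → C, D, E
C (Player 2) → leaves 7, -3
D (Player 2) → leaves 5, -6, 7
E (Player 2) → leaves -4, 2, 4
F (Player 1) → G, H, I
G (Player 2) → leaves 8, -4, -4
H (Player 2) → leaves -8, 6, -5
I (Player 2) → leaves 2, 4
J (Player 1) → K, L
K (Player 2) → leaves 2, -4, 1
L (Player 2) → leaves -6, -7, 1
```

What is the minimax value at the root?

-4

C (Player 2): min(7, -3) = -3
D (Player 2): min(5, -6, 7) = -6
E (Player 2): min(-4, 2, 4) = -4
B (Player 1): max(-3, -6, -4) = -3
G (Player 2): min(8, -4, -4) = -4
H (Player 2): min(-8, 6, -5) = -8
I (Player 2): min(2, 4) = 2
F (Player 1): max(-4, -8, 2) = 2
K (Player 2): min(2, -4, 1) = -4
L (Player 2): min(-6, -7, 1) = -7
J (Player 1): max(-4, -7) = -4
Root (Player 2): min(-3, 2, -4) = -4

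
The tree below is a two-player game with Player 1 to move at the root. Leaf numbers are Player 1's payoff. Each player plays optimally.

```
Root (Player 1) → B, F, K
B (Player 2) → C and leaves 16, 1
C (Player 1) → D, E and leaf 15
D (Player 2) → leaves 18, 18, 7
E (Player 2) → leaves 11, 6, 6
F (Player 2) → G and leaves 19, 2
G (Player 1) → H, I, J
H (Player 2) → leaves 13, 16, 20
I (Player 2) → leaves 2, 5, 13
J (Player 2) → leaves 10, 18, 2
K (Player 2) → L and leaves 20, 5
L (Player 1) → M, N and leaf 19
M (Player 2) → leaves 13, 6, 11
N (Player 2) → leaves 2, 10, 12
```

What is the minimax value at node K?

M: min(13, 6, 11) = 6
N: min(2, 10, 12) = 2
L: max(6, 2, 19) = 19
K: min(19, 20, 5) = 5

5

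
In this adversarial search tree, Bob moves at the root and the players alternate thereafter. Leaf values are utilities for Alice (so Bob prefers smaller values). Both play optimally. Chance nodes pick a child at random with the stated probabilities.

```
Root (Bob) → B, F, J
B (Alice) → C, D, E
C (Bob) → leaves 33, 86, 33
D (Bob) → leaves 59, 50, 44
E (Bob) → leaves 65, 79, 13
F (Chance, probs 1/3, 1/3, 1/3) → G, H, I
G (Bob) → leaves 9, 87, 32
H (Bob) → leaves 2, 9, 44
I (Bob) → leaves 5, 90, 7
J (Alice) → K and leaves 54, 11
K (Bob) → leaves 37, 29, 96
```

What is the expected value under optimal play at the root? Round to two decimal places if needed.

5.33

C (Bob): min(33, 86, 33) = 33
D (Bob): min(59, 50, 44) = 44
E (Bob): min(65, 79, 13) = 13
B (Alice): max(33, 44, 13) = 44
G (Bob): min(9, 87, 32) = 9
H (Bob): min(2, 9, 44) = 2
I (Bob): min(5, 90, 7) = 5
F (Chance): 1/3·9 + 1/3·2 + 1/3·5 = 5.33
K (Bob): min(37, 29, 96) = 29
J (Alice): max(29, 54, 11) = 54
Root (Bob): min(44, 5.33, 54) = 5.33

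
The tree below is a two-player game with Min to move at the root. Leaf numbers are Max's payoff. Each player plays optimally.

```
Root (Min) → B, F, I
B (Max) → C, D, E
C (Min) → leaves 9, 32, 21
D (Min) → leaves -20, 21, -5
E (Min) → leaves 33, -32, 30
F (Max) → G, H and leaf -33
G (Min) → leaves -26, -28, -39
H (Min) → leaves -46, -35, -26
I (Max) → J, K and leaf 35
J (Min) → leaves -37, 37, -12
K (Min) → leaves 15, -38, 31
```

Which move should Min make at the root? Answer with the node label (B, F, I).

C (Min): min(9, 32, 21) = 9
D (Min): min(-20, 21, -5) = -20
E (Min): min(33, -32, 30) = -32
B (Max): max(9, -20, -32) = 9
G (Min): min(-26, -28, -39) = -39
H (Min): min(-46, -35, -26) = -46
F (Max): max(-39, -46, -33) = -33
J (Min): min(-37, 37, -12) = -37
K (Min): min(15, -38, 31) = -38
I (Max): max(-37, -38, 35) = 35
Root (Min): min(9, -33, 35) = -33
Min picks the child with the lowest value: F (value -33).

F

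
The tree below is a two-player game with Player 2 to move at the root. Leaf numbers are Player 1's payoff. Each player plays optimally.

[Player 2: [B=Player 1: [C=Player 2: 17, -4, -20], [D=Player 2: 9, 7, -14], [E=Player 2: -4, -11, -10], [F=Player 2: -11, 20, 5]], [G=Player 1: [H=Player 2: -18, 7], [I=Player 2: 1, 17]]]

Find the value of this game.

C (Player 2): min(17, -4, -20) = -20
D (Player 2): min(9, 7, -14) = -14
E (Player 2): min(-4, -11, -10) = -11
F (Player 2): min(-11, 20, 5) = -11
B (Player 1): max(-20, -14, -11, -11) = -11
H (Player 2): min(-18, 7) = -18
I (Player 2): min(1, 17) = 1
G (Player 1): max(-18, 1) = 1
Root (Player 2): min(-11, 1) = -11

-11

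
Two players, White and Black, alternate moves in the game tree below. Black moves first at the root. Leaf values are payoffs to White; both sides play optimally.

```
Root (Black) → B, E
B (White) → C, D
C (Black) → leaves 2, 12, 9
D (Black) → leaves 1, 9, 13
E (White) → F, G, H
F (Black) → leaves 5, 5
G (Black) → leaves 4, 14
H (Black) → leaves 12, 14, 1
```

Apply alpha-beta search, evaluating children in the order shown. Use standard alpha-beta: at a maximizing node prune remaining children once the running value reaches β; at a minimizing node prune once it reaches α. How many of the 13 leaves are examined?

6

C [α=-∞,β=+∞]: v=2
D [α=2,β=+∞]: v=1 after child 1 ≤ α → α-cutoff, skip 2
B [α=-∞,β=+∞]: v=2
F [α=-∞,β=2]: v=5
E [α=-∞,β=2]: v=5 after child 1 ≥ β → β-cutoff, skip 2
Root [α=-∞,β=+∞]: v=2
Leaves evaluated: 6 of 13.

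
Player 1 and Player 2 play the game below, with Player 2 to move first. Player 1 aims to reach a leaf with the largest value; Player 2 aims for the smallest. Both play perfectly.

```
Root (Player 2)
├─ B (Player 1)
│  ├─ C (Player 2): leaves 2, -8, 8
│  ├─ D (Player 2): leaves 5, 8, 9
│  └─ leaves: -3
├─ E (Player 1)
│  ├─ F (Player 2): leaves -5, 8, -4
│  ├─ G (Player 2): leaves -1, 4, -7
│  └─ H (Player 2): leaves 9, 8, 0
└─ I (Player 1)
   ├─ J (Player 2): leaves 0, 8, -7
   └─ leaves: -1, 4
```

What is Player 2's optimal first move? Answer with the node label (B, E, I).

C (Player 2): min(2, -8, 8) = -8
D (Player 2): min(5, 8, 9) = 5
B (Player 1): max(-8, 5, -3) = 5
F (Player 2): min(-5, 8, -4) = -5
G (Player 2): min(-1, 4, -7) = -7
H (Player 2): min(9, 8, 0) = 0
E (Player 1): max(-5, -7, 0) = 0
J (Player 2): min(0, 8, -7) = -7
I (Player 1): max(-7, -1, 4) = 4
Root (Player 2): min(5, 0, 4) = 0
Player 2 picks the child with the lowest value: E (value 0).

E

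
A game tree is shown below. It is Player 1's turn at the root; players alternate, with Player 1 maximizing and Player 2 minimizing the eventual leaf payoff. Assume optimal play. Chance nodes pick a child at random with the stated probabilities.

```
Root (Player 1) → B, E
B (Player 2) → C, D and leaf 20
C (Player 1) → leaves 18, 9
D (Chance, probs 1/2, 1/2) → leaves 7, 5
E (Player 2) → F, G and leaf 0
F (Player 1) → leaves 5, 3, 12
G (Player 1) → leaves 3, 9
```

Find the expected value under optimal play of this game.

6

C (Player 1): max(18, 9) = 18
D (Chance): 1/2·7 + 1/2·5 = 6
B (Player 2): min(18, 6, 20) = 6
F (Player 1): max(5, 3, 12) = 12
G (Player 1): max(3, 9) = 9
E (Player 2): min(12, 9, 0) = 0
Root (Player 1): max(6, 0) = 6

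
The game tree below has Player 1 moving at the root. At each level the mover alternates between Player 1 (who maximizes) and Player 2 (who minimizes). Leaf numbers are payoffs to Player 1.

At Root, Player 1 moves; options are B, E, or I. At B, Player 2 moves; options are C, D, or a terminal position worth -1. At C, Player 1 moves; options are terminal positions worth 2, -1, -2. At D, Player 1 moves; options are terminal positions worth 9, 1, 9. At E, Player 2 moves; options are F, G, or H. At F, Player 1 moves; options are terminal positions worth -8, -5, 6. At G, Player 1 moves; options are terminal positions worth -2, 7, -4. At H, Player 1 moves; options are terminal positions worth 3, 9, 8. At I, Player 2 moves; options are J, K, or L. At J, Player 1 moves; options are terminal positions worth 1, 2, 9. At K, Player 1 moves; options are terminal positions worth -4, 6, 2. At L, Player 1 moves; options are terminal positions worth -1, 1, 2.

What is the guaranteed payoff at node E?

6

F: max(-8, -5, 6) = 6
G: max(-2, 7, -4) = 7
H: max(3, 9, 8) = 9
E: min(6, 7, 9) = 6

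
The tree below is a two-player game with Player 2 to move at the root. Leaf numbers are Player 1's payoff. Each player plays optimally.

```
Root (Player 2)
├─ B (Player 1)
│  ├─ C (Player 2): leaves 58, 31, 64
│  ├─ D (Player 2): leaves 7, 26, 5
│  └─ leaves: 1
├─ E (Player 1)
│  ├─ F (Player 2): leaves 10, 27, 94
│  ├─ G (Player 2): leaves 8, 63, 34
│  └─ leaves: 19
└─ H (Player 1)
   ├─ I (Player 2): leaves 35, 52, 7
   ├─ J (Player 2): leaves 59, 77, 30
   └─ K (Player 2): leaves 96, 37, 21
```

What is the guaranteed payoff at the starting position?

19

C (Player 2): min(58, 31, 64) = 31
D (Player 2): min(7, 26, 5) = 5
B (Player 1): max(31, 5, 1) = 31
F (Player 2): min(10, 27, 94) = 10
G (Player 2): min(8, 63, 34) = 8
E (Player 1): max(10, 8, 19) = 19
I (Player 2): min(35, 52, 7) = 7
J (Player 2): min(59, 77, 30) = 30
K (Player 2): min(96, 37, 21) = 21
H (Player 1): max(7, 30, 21) = 30
Root (Player 2): min(31, 19, 30) = 19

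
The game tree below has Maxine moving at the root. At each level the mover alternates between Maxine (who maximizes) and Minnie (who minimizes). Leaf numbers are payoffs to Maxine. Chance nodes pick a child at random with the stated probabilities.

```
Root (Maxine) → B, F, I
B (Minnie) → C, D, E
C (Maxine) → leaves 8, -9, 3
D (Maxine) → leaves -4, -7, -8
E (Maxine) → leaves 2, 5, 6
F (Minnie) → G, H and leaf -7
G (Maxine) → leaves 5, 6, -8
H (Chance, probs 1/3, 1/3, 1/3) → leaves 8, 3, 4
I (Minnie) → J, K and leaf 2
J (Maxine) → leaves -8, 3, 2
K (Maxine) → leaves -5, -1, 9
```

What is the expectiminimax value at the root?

2

C (Maxine): max(8, -9, 3) = 8
D (Maxine): max(-4, -7, -8) = -4
E (Maxine): max(2, 5, 6) = 6
B (Minnie): min(8, -4, 6) = -4
G (Maxine): max(5, 6, -8) = 6
H (Chance): 1/3·8 + 1/3·3 + 1/3·4 = 5
F (Minnie): min(6, 5, -7) = -7
J (Maxine): max(-8, 3, 2) = 3
K (Maxine): max(-5, -1, 9) = 9
I (Minnie): min(3, 9, 2) = 2
Root (Maxine): max(-4, -7, 2) = 2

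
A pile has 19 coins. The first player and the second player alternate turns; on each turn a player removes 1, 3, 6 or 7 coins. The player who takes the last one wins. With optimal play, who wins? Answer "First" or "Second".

First

i:   0  1  2  3  4  5  6  7  8  9 10 11 12 13 14 15 16 17 18 19
     L  W  L  W  L  W  W  W  W  W  W  W  L  W  L  W  L  W  W  W
Position 19 is W, so the first player wins.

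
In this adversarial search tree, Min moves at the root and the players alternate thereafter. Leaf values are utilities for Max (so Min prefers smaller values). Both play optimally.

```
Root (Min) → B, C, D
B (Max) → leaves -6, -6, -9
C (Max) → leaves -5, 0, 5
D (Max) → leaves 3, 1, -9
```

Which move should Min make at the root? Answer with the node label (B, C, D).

B

B (Max): max(-6, -6, -9) = -6
C (Max): max(-5, 0, 5) = 5
D (Max): max(3, 1, -9) = 3
Root (Min): min(-6, 5, 3) = -6
Min picks the child with the lowest value: B (value -6).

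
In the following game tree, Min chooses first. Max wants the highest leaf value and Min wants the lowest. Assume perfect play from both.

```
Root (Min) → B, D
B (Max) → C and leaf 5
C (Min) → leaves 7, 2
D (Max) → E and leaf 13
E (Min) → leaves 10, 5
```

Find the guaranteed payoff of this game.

C (Min): min(7, 2) = 2
B (Max): max(2, 5) = 5
E (Min): min(10, 5) = 5
D (Max): max(5, 13) = 13
Root (Min): min(5, 13) = 5

5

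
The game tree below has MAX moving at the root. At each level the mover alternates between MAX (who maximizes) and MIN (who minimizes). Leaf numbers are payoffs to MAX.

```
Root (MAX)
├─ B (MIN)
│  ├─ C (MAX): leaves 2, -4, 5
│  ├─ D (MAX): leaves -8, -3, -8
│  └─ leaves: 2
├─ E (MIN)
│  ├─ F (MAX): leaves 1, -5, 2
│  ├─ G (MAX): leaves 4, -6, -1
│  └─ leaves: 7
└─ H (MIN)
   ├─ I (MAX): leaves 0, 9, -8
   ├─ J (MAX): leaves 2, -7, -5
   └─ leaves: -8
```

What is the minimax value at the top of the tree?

C (MAX): max(2, -4, 5) = 5
D (MAX): max(-8, -3, -8) = -3
B (MIN): min(5, -3, 2) = -3
F (MAX): max(1, -5, 2) = 2
G (MAX): max(4, -6, -1) = 4
E (MIN): min(2, 4, 7) = 2
I (MAX): max(0, 9, -8) = 9
J (MAX): max(2, -7, -5) = 2
H (MIN): min(9, 2, -8) = -8
Root (MAX): max(-3, 2, -8) = 2

2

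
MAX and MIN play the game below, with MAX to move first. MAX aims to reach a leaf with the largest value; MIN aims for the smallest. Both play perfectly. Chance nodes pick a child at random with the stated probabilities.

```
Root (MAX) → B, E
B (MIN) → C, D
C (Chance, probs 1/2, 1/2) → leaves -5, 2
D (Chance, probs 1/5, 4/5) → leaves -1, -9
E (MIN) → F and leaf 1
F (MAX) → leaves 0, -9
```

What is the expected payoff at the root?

C (Chance): 1/2·-5 + 1/2·2 = -1.5
D (Chance): 1/5·-1 + 4/5·-9 = -7.4
B (MIN): min(-1.5, -7.4) = -7.4
F (MAX): max(0, -9) = 0
E (MIN): min(0, 1) = 0
Root (MAX): max(-7.4, 0) = 0

0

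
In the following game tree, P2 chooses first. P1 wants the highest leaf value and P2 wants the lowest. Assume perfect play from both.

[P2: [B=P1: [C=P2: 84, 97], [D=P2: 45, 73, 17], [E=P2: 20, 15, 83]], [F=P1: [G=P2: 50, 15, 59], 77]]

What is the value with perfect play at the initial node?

77

C (P2): min(84, 97) = 84
D (P2): min(45, 73, 17) = 17
E (P2): min(20, 15, 83) = 15
B (P1): max(84, 17, 15) = 84
G (P2): min(50, 15, 59) = 15
F (P1): max(15, 77) = 77
Root (P2): min(84, 77) = 77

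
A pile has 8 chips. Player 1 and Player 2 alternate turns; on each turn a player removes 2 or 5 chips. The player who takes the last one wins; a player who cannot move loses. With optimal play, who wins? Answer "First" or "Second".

Second

Mark each pile size as W (mover wins) or L (mover loses):
i:   0  1  2  3  4  5  6  7  8
     L  L  W  W  L  W  W  L  L
Position 8 is L, so the second player wins.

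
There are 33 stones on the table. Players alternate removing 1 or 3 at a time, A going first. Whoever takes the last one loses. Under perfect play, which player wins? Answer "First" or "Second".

Second

Positions where the player to move wins (W) vs loses (L):
i:   0  1  2  3  4  5  6  7  8  9 10 11 12 13 14 15 16 17 18 19 20 21 22 23 24 25 26 27 28 29 30 31 32 33
     W  L  W  L  W  L  W  L  W  L  W  L  W  L  W  L  W  L  W  L  W  L  W  L  W  L  W  L  W  L  W  L  W  L
Position 33 is L, so the second player wins.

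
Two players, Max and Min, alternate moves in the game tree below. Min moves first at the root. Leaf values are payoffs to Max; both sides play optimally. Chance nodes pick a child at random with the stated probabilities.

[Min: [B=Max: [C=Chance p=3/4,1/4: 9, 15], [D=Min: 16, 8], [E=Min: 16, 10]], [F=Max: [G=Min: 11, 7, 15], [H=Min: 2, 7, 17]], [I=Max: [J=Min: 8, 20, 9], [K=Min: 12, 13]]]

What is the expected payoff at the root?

C (Chance): 3/4·9 + 1/4·15 = 10.5
D (Min): min(16, 8) = 8
E (Min): min(16, 10) = 10
B (Max): max(10.5, 8, 10) = 10.5
G (Min): min(11, 7, 15) = 7
H (Min): min(2, 7, 17) = 2
F (Max): max(7, 2) = 7
J (Min): min(8, 20, 9) = 8
K (Min): min(12, 13) = 12
I (Max): max(8, 12) = 12
Root (Min): min(10.5, 7, 12) = 7

7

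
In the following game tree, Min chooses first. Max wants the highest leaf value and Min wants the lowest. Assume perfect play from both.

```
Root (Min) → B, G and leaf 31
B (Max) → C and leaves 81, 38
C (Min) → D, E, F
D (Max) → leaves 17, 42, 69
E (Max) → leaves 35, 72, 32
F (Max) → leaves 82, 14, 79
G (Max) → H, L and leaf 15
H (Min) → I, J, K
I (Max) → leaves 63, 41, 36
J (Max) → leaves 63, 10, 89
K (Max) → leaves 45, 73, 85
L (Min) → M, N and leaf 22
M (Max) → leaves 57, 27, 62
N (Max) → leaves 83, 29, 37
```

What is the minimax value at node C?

D: max(17, 42, 69) = 69
E: max(35, 72, 32) = 72
F: max(82, 14, 79) = 82
C: min(69, 72, 82) = 69

69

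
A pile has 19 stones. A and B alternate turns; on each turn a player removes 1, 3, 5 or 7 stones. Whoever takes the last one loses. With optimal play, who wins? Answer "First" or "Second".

Positions where the player to move wins (W) vs loses (L):
i:   0  1  2  3  4  5  6  7  8  9 10 11 12 13 14 15 16 17 18 19
     W  L  W  L  W  L  W  L  W  L  W  L  W  L  W  L  W  L  W  L
Position 19 is L, so the second player wins.

Second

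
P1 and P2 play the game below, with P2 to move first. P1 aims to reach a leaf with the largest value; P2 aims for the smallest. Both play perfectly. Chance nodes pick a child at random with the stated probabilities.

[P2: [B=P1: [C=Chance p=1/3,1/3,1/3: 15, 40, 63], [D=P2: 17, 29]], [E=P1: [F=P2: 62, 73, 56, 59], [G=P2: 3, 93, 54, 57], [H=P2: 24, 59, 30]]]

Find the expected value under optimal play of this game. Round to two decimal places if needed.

C (Chance): 1/3·15 + 1/3·40 + 1/3·63 = 39.33
D (P2): min(17, 29) = 17
B (P1): max(39.33, 17) = 39.33
F (P2): min(62, 73, 56, 59) = 56
G (P2): min(3, 93, 54, 57) = 3
H (P2): min(24, 59, 30) = 24
E (P1): max(56, 3, 24) = 56
Root (P2): min(39.33, 56) = 39.33

39.33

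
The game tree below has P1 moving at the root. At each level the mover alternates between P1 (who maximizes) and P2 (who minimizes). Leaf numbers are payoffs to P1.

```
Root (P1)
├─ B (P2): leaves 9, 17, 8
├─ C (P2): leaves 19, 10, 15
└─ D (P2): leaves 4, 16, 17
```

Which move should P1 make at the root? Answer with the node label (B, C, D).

C

B (P2): min(9, 17, 8) = 8
C (P2): min(19, 10, 15) = 10
D (P2): min(4, 16, 17) = 4
Root (P1): max(8, 10, 4) = 10
P1 picks the child with the highest value: C (value 10).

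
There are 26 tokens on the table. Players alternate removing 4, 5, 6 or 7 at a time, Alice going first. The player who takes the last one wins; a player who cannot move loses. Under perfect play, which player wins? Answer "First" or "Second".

Compute winning (W) and losing (L) positions by backward induction:
i:   0  1  2  3  4  5  6  7  8  9 10 11 12 13 14 15 16 17 18 19 20 21 22 23 24 25 26
     L  L  L  L  W  W  W  W  W  W  W  L  L  L  L  W  W  W  W  W  W  W  L  L  L  L  W
Position 26 is W, so the first player wins.

First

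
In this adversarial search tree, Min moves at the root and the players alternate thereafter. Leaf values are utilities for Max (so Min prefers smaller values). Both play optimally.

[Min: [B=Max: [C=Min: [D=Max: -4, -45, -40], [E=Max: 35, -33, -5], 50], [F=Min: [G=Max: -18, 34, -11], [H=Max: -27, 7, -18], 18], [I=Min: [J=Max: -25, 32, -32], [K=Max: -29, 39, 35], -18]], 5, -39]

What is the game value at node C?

-4

D: max(-4, -45, -40) = -4
E: max(35, -33, -5) = 35
C: min(-4, 35, 50) = -4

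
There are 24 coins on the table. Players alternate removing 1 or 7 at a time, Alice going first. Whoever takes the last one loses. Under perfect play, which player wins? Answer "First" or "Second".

Mark each pile size as W (mover wins) or L (mover loses):
i:   0  1  2  3  4  5  6  7  8  9 10 11 12 13 14 15 16 17 18 19 20 21 22 23 24
     W  L  W  L  W  L  W  L  W  L  W  L  W  L  W  L  W  L  W  L  W  L  W  L  W
Position 24 is W, so the first player wins.

First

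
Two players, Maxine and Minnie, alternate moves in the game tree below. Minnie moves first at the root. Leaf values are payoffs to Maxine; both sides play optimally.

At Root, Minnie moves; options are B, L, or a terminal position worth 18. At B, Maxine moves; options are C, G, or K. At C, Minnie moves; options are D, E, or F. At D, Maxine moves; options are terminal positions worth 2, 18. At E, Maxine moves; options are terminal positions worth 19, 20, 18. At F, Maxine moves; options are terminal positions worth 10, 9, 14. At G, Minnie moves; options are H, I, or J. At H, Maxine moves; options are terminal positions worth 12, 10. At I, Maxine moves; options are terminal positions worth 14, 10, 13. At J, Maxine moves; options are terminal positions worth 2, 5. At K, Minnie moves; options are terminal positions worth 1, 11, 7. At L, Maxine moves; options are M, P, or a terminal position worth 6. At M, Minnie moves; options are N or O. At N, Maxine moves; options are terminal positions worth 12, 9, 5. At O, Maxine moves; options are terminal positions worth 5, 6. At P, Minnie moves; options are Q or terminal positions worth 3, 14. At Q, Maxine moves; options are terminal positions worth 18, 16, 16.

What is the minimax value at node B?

D: max(2, 18) = 18
E: max(19, 20, 18) = 20
F: max(10, 9, 14) = 14
C: min(18, 20, 14) = 14
H: max(12, 10) = 12
I: max(14, 10, 13) = 14
J: max(2, 5) = 5
G: min(12, 14, 5) = 5
K: min(1, 11, 7) = 1
B: max(14, 5, 1) = 14

14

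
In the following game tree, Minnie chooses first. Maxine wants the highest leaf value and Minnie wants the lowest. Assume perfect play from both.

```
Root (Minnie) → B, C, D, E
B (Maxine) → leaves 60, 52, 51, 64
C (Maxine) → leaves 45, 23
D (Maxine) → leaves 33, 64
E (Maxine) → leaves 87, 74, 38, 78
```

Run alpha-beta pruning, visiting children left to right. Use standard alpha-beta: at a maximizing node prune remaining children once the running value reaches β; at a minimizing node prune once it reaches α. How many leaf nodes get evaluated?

9

B [α=-∞,β=+∞]: v=64
C [α=-∞,β=64]: v=45
D [α=-∞,β=45]: v=64
E [α=-∞,β=45]: v=87 after child 1 ≥ β → β-cutoff, skip 3
Root [α=-∞,β=+∞]: v=45
Leaves evaluated: 9 of 12.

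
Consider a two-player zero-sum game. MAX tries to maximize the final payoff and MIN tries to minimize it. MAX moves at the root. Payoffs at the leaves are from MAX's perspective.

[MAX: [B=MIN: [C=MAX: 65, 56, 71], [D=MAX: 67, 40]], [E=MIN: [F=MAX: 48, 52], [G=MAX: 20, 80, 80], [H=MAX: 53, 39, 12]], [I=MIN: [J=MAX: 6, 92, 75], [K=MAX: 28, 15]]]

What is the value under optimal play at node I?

28

J: max(6, 92, 75) = 92
K: max(28, 15) = 28
I: min(92, 28) = 28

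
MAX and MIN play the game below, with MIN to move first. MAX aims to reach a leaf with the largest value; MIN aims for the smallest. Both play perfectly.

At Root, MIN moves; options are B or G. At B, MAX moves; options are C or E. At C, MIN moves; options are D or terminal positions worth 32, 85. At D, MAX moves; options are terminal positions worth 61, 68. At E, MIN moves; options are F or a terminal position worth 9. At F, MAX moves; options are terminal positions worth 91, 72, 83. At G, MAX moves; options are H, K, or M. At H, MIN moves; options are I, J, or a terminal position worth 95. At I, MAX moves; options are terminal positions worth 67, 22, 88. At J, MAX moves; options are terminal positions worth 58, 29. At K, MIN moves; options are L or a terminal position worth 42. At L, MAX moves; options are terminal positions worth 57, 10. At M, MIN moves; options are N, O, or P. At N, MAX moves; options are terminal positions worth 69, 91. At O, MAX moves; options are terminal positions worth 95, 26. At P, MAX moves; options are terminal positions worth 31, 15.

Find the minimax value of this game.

D (MAX): max(61, 68) = 68
C (MIN): min(68, 32, 85) = 32
F (MAX): max(91, 72, 83) = 91
E (MIN): min(91, 9) = 9
B (MAX): max(32, 9) = 32
I (MAX): max(67, 22, 88) = 88
J (MAX): max(58, 29) = 58
H (MIN): min(88, 58, 95) = 58
L (MAX): max(57, 10) = 57
K (MIN): min(57, 42) = 42
N (MAX): max(69, 91) = 91
O (MAX): max(95, 26) = 95
P (MAX): max(31, 15) = 31
M (MIN): min(91, 95, 31) = 31
G (MAX): max(58, 42, 31) = 58
Root (MIN): min(32, 58) = 32

32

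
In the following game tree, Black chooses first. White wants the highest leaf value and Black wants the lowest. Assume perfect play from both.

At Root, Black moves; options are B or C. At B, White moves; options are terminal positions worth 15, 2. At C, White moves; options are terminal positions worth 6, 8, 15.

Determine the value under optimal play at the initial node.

15

B (White): max(15, 2) = 15
C (White): max(6, 8, 15) = 15
Root (Black): min(15, 15) = 15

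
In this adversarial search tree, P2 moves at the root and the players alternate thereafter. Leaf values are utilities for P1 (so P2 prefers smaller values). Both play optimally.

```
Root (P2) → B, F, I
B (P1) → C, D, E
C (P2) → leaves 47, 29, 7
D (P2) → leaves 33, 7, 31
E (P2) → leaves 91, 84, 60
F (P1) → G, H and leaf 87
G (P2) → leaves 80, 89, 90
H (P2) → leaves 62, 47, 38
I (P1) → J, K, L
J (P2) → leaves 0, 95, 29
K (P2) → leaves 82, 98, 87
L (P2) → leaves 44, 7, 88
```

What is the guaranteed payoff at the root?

C (P2): min(47, 29, 7) = 7
D (P2): min(33, 7, 31) = 7
E (P2): min(91, 84, 60) = 60
B (P1): max(7, 7, 60) = 60
G (P2): min(80, 89, 90) = 80
H (P2): min(62, 47, 38) = 38
F (P1): max(80, 38, 87) = 87
J (P2): min(0, 95, 29) = 0
K (P2): min(82, 98, 87) = 82
L (P2): min(44, 7, 88) = 7
I (P1): max(0, 82, 7) = 82
Root (P2): min(60, 87, 82) = 60

60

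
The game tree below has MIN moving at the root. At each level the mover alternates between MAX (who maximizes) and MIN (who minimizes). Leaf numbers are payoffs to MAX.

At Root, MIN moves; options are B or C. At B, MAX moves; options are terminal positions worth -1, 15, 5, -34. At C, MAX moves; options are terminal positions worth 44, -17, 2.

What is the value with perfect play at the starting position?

B (MAX): max(-1, 15, 5, -34) = 15
C (MAX): max(44, -17, 2) = 44
Root (MIN): min(15, 44) = 15

15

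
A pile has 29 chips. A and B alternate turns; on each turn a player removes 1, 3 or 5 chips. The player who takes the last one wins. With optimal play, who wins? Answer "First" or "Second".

Positions where the player to move wins (W) vs loses (L):
i:   0  1  2  3  4  5  6  7  8  9 10 11 12 13 14 15 16 17 18 19 20 21 22 23 24 25 26 27 28 29
     L  W  L  W  L  W  L  W  L  W  L  W  L  W  L  W  L  W  L  W  L  W  L  W  L  W  L  W  L  W
Position 29 is W, so the first player wins.

First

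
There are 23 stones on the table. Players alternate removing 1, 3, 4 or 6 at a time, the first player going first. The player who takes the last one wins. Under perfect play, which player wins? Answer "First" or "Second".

Second

Compute winning (W) and losing (L) positions by backward induction:
i:   0  1  2  3  4  5  6  7  8  9 10 11 12 13 14 15 16 17 18 19 20 21 22 23
     L  W  L  W  W  W  W  L  W  L  W  W  W  W  L  W  L  W  W  W  W  L  W  L
Position 23 is L, so the second player wins.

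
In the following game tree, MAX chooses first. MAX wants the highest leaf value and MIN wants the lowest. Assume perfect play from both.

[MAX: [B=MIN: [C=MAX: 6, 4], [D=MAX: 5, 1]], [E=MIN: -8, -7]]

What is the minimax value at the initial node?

5

C (MAX): max(6, 4) = 6
D (MAX): max(5, 1) = 5
B (MIN): min(6, 5) = 5
E (MIN): min(-8, -7) = -8
Root (MAX): max(5, -8) = 5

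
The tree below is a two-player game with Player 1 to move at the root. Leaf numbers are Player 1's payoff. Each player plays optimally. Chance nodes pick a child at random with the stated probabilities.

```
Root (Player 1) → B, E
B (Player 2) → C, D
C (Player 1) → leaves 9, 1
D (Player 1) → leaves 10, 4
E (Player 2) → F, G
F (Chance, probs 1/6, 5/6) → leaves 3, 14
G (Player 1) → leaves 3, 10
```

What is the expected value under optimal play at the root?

C (Player 1): max(9, 1) = 9
D (Player 1): max(10, 4) = 10
B (Player 2): min(9, 10) = 9
F (Chance): 1/6·3 + 5/6·14 = 12.17
G (Player 1): max(3, 10) = 10
E (Player 2): min(12.17, 10) = 10
Root (Player 1): max(9, 10) = 10

10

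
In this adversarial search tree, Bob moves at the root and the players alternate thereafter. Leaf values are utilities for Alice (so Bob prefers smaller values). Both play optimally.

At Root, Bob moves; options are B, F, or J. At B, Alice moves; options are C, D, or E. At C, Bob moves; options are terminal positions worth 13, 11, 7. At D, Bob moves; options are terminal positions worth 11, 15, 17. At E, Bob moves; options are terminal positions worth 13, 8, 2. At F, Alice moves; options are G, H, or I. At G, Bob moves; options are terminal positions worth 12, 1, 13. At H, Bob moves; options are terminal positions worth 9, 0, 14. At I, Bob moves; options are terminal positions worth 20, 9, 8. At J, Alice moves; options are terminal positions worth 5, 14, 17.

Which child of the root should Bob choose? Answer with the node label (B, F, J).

F

C (Bob): min(13, 11, 7) = 7
D (Bob): min(11, 15, 17) = 11
E (Bob): min(13, 8, 2) = 2
B (Alice): max(7, 11, 2) = 11
G (Bob): min(12, 1, 13) = 1
H (Bob): min(9, 0, 14) = 0
I (Bob): min(20, 9, 8) = 8
F (Alice): max(1, 0, 8) = 8
J (Alice): max(5, 14, 17) = 17
Root (Bob): min(11, 8, 17) = 8
Bob picks the child with the lowest value: F (value 8).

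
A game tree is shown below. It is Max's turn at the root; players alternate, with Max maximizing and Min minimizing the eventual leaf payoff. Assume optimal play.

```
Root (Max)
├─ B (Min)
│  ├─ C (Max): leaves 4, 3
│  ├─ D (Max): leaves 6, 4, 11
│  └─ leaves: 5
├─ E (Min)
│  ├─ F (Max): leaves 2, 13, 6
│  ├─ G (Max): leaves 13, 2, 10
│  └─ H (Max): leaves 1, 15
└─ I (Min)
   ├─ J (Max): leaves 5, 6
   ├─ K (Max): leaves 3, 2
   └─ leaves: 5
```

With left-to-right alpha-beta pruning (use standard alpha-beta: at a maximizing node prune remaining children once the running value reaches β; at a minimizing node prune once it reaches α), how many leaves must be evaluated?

12

C [α=-∞,β=+∞]: v=4
D [α=-∞,β=4]: v=6 after child 1 ≥ β → β-cutoff, skip 2
B [α=-∞,β=+∞]: v=4
F [α=4,β=+∞]: v=13
G [α=4,β=13]: v=13 after child 1 ≥ β → β-cutoff, skip 2
H [α=4,β=13]: v=15
E [α=4,β=+∞]: v=13
J [α=13,β=+∞]: v=6
I [α=13,β=+∞]: v=6 after child 1 ≤ α → α-cutoff, skip 2
Root [α=-∞,β=+∞]: v=13
Leaves evaluated: 12 of 19.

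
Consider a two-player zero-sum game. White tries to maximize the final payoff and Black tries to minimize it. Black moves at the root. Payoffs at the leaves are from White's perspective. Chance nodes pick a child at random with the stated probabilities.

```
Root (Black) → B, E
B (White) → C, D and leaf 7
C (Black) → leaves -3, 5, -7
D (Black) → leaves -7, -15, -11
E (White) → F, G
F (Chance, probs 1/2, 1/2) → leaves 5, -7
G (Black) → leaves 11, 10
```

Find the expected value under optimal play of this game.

C (Black): min(-3, 5, -7) = -7
D (Black): min(-7, -15, -11) = -15
B (White): max(-7, -15, 7) = 7
F (Chance): 1/2·5 + 1/2·-7 = -1
G (Black): min(11, 10) = 10
E (White): max(-1, 10) = 10
Root (Black): min(7, 10) = 7

7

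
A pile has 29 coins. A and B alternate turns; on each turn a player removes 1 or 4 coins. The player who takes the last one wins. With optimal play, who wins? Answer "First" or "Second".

i:   0  1  2  3  4  5  6  7  8  9 10 11 12 13 14 15 16 17 18 19 20 21 22 23 24 25 26 27 28 29
     L  W  L  W  W  L  W  L  W  W  L  W  L  W  W  L  W  L  W  W  L  W  L  W  W  L  W  L  W  W
Position 29 is W, so the first player wins.

First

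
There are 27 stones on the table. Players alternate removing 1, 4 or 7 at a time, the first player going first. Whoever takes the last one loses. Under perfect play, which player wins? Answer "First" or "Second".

Second

i:   0  1  2  3  4  5  6  7  8  9 10 11 12 13 14 15 16 17 18 19 20 21 22 23 24 25 26 27
     W  L  W  L  W  W  L  W  W  L  W  L  W  W  L  W  W  L  W  L  W  W  L  W  W  L  W  L
Position 27 is L, so the second player wins.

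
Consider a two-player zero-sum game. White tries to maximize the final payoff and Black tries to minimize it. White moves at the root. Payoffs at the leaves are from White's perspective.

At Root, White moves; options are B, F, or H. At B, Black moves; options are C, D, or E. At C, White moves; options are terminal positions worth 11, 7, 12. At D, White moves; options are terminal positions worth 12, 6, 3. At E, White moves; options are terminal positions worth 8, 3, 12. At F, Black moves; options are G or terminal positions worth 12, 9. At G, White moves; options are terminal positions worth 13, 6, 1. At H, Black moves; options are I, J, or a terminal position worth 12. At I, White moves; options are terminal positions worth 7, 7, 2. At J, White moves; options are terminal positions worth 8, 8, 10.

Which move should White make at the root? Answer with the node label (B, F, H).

C (White): max(11, 7, 12) = 12
D (White): max(12, 6, 3) = 12
E (White): max(8, 3, 12) = 12
B (Black): min(12, 12, 12) = 12
G (White): max(13, 6, 1) = 13
F (Black): min(13, 12, 9) = 9
I (White): max(7, 7, 2) = 7
J (White): max(8, 8, 10) = 10
H (Black): min(7, 10, 12) = 7
Root (White): max(12, 9, 7) = 12
White picks the child with the highest value: B (value 12).

B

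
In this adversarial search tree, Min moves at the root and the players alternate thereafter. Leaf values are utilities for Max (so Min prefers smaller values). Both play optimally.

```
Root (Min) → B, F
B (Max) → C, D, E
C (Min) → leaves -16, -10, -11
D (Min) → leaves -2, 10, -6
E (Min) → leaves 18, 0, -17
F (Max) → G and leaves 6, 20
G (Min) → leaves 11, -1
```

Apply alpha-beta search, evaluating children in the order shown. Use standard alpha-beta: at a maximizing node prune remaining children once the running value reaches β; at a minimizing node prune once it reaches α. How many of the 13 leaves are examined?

C [α=-∞,β=+∞]: v=-16
D [α=-16,β=+∞]: v=-6
E [α=-6,β=+∞]: v=-17
B [α=-∞,β=+∞]: v=-6
G [α=-∞,β=-6]: v=-1
F [α=-∞,β=-6]: v=-1 after child 1 ≥ β → β-cutoff, skip 2
Root [α=-∞,β=+∞]: v=-6
Leaves evaluated: 11 of 13.

11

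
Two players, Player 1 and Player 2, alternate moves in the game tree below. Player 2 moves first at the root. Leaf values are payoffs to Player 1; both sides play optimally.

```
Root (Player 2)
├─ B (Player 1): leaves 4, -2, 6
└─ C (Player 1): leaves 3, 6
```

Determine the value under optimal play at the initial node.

B (Player 1): max(4, -2, 6) = 6
C (Player 1): max(3, 6) = 6
Root (Player 2): min(6, 6) = 6

6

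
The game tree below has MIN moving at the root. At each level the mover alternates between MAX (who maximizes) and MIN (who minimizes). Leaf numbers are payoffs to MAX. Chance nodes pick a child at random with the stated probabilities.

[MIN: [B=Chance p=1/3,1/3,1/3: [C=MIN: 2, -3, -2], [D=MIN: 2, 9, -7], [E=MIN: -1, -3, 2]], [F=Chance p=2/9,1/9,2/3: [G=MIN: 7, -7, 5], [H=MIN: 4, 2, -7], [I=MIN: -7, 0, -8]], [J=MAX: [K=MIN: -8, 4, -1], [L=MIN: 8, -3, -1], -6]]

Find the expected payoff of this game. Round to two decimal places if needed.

-7.67

C (MIN): min(2, -3, -2) = -3
D (MIN): min(2, 9, -7) = -7
E (MIN): min(-1, -3, 2) = -3
B (Chance): 1/3·-3 + 1/3·-7 + 1/3·-3 = -4.33
G (MIN): min(7, -7, 5) = -7
H (MIN): min(4, 2, -7) = -7
I (MIN): min(-7, 0, -8) = -8
F (Chance): 2/9·-7 + 1/9·-7 + 2/3·-8 = -7.67
K (MIN): min(-8, 4, -1) = -8
L (MIN): min(8, -3, -1) = -3
J (MAX): max(-8, -3, -6) = -3
Root (MIN): min(-4.33, -7.67, -3) = -7.67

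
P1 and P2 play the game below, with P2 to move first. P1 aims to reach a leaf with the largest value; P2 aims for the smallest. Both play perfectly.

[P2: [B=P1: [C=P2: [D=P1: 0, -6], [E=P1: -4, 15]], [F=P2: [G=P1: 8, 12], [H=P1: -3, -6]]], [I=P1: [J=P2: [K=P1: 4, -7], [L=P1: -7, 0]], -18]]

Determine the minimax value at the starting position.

0

D (P1): max(0, -6) = 0
E (P1): max(-4, 15) = 15
C (P2): min(0, 15) = 0
G (P1): max(8, 12) = 12
H (P1): max(-3, -6) = -3
F (P2): min(12, -3) = -3
B (P1): max(0, -3) = 0
K (P1): max(4, -7) = 4
L (P1): max(-7, 0) = 0
J (P2): min(4, 0) = 0
I (P1): max(0, -18) = 0
Root (P2): min(0, 0) = 0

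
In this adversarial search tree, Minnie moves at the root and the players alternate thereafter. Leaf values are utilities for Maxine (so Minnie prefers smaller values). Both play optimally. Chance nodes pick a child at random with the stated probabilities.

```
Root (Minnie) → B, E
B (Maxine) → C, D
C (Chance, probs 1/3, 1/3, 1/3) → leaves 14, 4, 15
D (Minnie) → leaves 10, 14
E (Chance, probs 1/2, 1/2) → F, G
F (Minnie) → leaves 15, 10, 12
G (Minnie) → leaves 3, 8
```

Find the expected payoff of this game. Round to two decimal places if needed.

6.5

C (Chance): 1/3·14 + 1/3·4 + 1/3·15 = 11
D (Minnie): min(10, 14) = 10
B (Maxine): max(11, 10) = 11
F (Minnie): min(15, 10, 12) = 10
G (Minnie): min(3, 8) = 3
E (Chance): 1/2·10 + 1/2·3 = 6.5
Root (Minnie): min(11, 6.5) = 6.5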